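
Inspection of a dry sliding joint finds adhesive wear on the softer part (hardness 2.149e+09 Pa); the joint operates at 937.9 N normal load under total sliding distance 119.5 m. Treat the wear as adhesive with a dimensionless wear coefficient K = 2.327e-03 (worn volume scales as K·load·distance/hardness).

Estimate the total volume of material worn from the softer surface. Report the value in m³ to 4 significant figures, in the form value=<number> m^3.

The intermediates appear rounded; all arithmetic holds full precision — one last rounding: 4 significant figures.
As SI base values: W = 937.9 N, H = 2.149e+09 Pa, K = 2.327e-03.
Volume removed: V = K·W·L/H = 2.327e-03 · 937.9 · 119.5 / 2.149e+09 = 1.214e-07 m³.

value=1.214e-07 m^3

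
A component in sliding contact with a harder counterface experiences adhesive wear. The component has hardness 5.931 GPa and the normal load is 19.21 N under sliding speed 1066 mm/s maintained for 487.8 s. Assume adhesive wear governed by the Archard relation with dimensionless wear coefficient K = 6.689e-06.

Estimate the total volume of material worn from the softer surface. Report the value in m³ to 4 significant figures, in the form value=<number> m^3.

Intermediate values appear rounded — each operation carries full precision — a single final rounding, at 4 significant digits.
Convert: Sliding speed v = 1066 mm/s = 1.066 m/s. Total distance L = v·t = 1.066 m/s × 487.8 s = 520.0 m.
Convert: Hardness H = 5.931 GPa = 5.931e+09 Pa.
In SI base units: W = 19.21 N, H = 5.931e+09 Pa, K = 6.689e-06.
By Archard's law, V = K·W·L/H = 6.689e-06 · 19.21 · 520.0 / 5.931e+09 = 1.127e-11 m³.

value=1.127e-11 m^3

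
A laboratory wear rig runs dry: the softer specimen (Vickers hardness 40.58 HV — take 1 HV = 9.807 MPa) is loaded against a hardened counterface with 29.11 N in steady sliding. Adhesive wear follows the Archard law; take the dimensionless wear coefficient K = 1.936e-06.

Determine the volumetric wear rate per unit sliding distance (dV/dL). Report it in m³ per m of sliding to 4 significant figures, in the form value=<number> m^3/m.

All working math maintains exact precision — intermediate values are printed rounded, and one final rounding, at four significant digits.
Hardness H = 40.58 HV × 9.807 MPa/HV = 398.0 MPa = 3.980e+08 Pa.
Restated in SI base units: W = 29.11 N, H = 3.980e+08 Pa, K = 1.936e-06.
Rate of wear dV/dL = K·W/H (no L dependence): 1.936e-06 · 29.11 / 3.980e+08 = 1.416e-13 m³/m.

value=1.416e-13 m^3/m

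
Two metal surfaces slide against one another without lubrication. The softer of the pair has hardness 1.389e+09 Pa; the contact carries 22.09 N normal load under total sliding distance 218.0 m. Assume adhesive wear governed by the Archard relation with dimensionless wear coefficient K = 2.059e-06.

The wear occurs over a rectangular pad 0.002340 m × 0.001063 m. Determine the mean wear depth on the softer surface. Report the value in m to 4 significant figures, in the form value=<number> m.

value=2.870e-06 m

All working math maintains full precision — intermediates are shown rounded. Rounded just once, at four significant figures.
Contact area A = 0.002340 m × 0.001063 m = 2.487e-06 m².
In SI base units, W = 22.09 N, H = 1.389e+09 Pa, K = 2.059e-06.
Worn volume V = K·W·L/H = 2.059e-06 · 22.09 · 218.0 / 1.389e+09 = 7.138e-12 m³.
Depth h = V/A = 7.138e-12 / 2.487e-06 = 2.870e-06 m.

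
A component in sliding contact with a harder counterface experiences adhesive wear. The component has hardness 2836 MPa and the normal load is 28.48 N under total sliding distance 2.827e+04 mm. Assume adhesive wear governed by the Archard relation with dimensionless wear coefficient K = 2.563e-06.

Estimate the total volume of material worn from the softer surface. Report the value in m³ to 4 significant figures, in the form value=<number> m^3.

value=7.276e-13 m^3

The computation keeps exact precision, and intermediates appear rounded; one last rounding to four significant digits.
Distance L = 2.827e+04 mm = 28.27 m.
Hardness H = 2836 MPa = 2.836e+09 Pa.
Expressed in SI base units: W = 28.48 N, H = 2.836e+09 Pa, K = 2.563e-06.
Archard relation: V = K·W·L/H = 2.563e-06 · 28.48 · 28.27 / 2.836e+09 = 7.276e-13 m³.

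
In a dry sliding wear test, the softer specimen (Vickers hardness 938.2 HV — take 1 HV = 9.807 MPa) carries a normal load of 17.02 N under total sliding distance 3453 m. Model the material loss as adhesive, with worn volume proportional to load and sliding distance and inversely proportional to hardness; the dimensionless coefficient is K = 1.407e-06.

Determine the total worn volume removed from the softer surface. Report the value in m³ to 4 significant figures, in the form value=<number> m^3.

value=8.987e-12 m^3

Each operation keeps full float precision. Intermediates are printed rounded, and one last rounding, at four significant figures.
Convert: Hardness H = 938.2 HV × 9.807 MPa/HV = 9201 MPa = 9.201e+09 Pa.
In SI base units, W = 17.02 N, H = 9.201e+09 Pa, K = 1.407e-06.
Apply Archard: V = K·W·L/H = 1.407e-06 · 17.02 · 3453 / 9.201e+09 = 8.987e-12 m³.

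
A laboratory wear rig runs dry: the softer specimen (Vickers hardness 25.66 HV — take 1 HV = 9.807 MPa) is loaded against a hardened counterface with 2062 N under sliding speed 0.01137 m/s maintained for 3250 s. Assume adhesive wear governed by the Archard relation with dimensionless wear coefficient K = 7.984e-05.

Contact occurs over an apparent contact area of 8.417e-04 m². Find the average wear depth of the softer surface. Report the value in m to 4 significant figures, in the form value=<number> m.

The algebra runs at full float precision — the intermediates are printed rounded. Rounded just once, at 4 significant digits.
Sliding distance L = v·t = 0.01137 m/s × 3250 s = 36.95 m.
Hardness H = 25.66 HV × 9.807 MPa/HV = 251.6 MPa = 2.516e+08 Pa.
Collected in SI base units: W = 2062 N, H = 2.516e+08 Pa, K = 7.984e-05.
The Archard volume V = K·W·L/H = 7.984e-05 · 2062 · 36.95 / 2.516e+08 = 2.417e-08 m³.
Mean depth h = V/A = 2.417e-08 / 8.417e-04 = 2.872e-05 m.

value=2.872e-05 m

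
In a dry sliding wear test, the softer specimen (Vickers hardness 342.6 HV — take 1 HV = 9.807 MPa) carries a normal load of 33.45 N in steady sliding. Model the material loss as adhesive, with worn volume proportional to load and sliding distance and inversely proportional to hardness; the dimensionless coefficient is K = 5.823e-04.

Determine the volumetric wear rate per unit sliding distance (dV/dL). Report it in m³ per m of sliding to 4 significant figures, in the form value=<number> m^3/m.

value=5.797e-12 m^3/m

All working math runs at full float precision, and the intermediates are displayed rounded — a lone final rounding: 4 significant figures.
Hardness H = 342.6 HV × 9.807 MPa/HV = 3360 MPa = 3.360e+09 Pa.
Expressed in SI base units: W = 33.45 N, H = 3.360e+09 Pa, K = 5.823e-04.
Rate of wear dV/dL = K·W/H, per unit distance: 5.823e-04 · 33.45 / 3.360e+09 = 5.797e-12 m³/m.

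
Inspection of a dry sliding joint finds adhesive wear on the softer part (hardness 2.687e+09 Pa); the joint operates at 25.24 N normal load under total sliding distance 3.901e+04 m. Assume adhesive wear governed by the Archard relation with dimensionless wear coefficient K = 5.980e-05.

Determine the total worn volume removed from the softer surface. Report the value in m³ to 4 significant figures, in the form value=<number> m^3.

Each operation runs at full float precision, and intermediates are displayed rounded — a lone final rounding, at 4 significant digits.
SI base units throughout: W = 25.24 N, H = 2.687e+09 Pa, K = 5.980e-05.
Archard volume V = K·W·L/H = 5.980e-05 · 25.24 · 3.901e+04 / 2.687e+09 = 2.191e-08 m³.

value=2.191e-08 m^3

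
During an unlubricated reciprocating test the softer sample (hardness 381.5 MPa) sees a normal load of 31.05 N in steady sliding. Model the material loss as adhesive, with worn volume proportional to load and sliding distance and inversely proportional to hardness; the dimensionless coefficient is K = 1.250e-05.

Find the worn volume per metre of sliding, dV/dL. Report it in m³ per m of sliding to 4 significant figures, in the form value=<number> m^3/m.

Each operation runs at full float precision. Shown intermediates are rounded. Rounded just once to 4 significant digits.
Hardness H = 381.5 MPa = 3.815e+08 Pa.
Expressed in SI base units: W = 31.05 N, H = 3.815e+08 Pa, K = 1.250e-05.
Sliding wear rate dV/dL = K·W/H (independent of L): 1.250e-05 · 31.05 / 3.815e+08 = 1.017e-12 m³/m.

value=1.017e-12 m^3/m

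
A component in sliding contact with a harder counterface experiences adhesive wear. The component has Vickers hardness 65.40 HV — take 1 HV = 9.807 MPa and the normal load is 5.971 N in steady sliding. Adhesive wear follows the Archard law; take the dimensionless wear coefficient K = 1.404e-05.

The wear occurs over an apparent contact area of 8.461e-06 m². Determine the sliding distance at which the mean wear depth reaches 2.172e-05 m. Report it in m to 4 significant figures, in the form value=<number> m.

value=1406 m

Intermediates are displayed rounded; every step keeps full float precision; a single final rounding, at 4 significant digits.
Hardness H = 65.40 HV × 9.807 MPa/HV = 641.4 MPa = 6.414e+08 Pa.
Expressed in SI base units: W = 5.971 N, H = 6.414e+08 Pa, K = 1.404e-05.
Wearable volume V_lim = h_lim·A = 2.172e-05 · 8.461e-06 = 1.838e-10 m³.
Life L = V_lim·H/(K·W) = 1.838e-10 · 6.414e+08 / (1.404e-05 · 5.971) = 1406 m.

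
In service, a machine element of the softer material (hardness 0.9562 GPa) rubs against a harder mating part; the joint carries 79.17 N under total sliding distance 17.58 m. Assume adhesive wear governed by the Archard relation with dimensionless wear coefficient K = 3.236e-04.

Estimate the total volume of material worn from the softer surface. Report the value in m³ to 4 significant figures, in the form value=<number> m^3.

value=4.710e-10 m^3

All working math holds full precision — shown intermediates are rounded. Rounded just once: 4 significant digits.
Convert: Hardness H = 0.9562 GPa = 9.562e+08 Pa.
In SI base units, W = 79.17 N, H = 9.562e+08 Pa, K = 3.236e-04.
Wear volume V = K·W·L/H = 3.236e-04 · 79.17 · 17.58 / 9.562e+08 = 4.710e-10 m³.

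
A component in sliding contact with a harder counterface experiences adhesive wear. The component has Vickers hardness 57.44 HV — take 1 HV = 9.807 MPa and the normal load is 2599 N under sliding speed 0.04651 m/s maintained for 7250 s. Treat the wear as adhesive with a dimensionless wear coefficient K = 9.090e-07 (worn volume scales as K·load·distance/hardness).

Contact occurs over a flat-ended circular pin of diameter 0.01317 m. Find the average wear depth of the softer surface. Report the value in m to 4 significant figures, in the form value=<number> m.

value=1.038e-05 m

Quoted intermediates are rounded — the algebra maintains full float precision. Rounded just once: four significant figures.
Convert: Distance L = v·t = 0.04651 m/s × 7250 s = 337.2 m.
Convert: Hardness H = 57.44 HV × 9.807 MPa/HV = 563.3 MPa = 5.633e+08 Pa.
Convert: Contact area A = π·d²/4 = π·(0.01317 m)²/4 = 1.362e-04 m².
Collected in SI base units: W = 2599 N, H = 5.633e+08 Pa, K = 9.090e-07.
By Archard's law, V = K·W·L/H = 9.090e-07 · 2599 · 337.2 / 5.633e+08 = 1.414e-09 m³.
Depth h = V/A = 1.414e-09 / 1.362e-04 = 1.038e-05 m.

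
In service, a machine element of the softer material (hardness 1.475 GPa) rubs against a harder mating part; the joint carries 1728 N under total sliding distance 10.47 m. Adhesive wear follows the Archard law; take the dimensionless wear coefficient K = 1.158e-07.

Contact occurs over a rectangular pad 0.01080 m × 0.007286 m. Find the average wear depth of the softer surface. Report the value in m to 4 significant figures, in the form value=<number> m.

Every step maintains exact precision, and intermediates are printed rounded; rounded once at the end: 4 significant digits.
Convert: Hardness H = 1.475 GPa = 1.475e+09 Pa.
Convert: Contact area A = 0.01080 m × 0.007286 m = 7.869e-05 m².
SI base units throughout: W = 1728 N, H = 1.475e+09 Pa, K = 1.158e-07.
Volume removed: V = K·W·L/H = 1.158e-07 · 1728 · 10.47 / 1.475e+09 = 1.420e-12 m³.
Mean wear depth h = V/A = 1.420e-12 / 7.869e-05 = 1.805e-08 m.

value=1.805e-08 m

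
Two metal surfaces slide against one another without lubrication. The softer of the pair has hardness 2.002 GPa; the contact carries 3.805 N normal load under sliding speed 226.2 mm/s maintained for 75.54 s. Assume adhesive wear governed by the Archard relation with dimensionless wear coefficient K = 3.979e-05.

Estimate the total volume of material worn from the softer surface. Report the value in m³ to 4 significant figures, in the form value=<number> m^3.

value=1.292e-12 m^3

The intermediates appear rounded — the algebra carries exact precision; one last rounding, at 4 significant digits.
Sliding speed v = 226.2 mm/s = 0.2262 m/s. Sliding distance L = v·t = 0.2262 m/s × 75.54 s = 17.09 m.
Hardness H = 2.002 GPa = 2.002e+09 Pa.
In SI base units: W = 3.805 N, H = 2.002e+09 Pa, K = 3.979e-05.
Archard relation: V = K·W·L/H = 3.979e-05 · 3.805 · 17.09 / 2.002e+09 = 1.292e-12 m³.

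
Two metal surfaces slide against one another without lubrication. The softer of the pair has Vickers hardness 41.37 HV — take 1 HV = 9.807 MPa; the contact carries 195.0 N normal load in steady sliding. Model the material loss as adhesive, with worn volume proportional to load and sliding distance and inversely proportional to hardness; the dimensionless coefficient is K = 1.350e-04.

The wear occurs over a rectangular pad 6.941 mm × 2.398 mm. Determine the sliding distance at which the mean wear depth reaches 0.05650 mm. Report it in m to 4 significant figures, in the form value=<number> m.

The algebra carries exact precision — intermediate values are printed rounded; one last rounding, at 4 significant figures.
Convert: Hardness H = 41.37 HV × 9.807 MPa/HV = 405.7 MPa = 4.057e+08 Pa.
Convert: Pad sides 6.941 mm × 2.398 mm = 0.006941 m × 0.002398 m. Contact area A = 0.006941 m × 0.002398 m = 1.664e-05 m².
Convert: Depth limit h_lim = 0.05650 mm = 5.650e-05 m.
Collected in SI base units: W = 195.0 N, H = 4.057e+08 Pa, K = 1.350e-04.
Permissible volume V_lim = h_lim·A = 5.650e-05 · 1.664e-05 = 9.404e-10 m³.
Thus life L = V_lim·H/(K·W) = 9.404e-10 · 4.057e+08 / (1.350e-04 · 195.0) = 14.49 m.

value=14.49 m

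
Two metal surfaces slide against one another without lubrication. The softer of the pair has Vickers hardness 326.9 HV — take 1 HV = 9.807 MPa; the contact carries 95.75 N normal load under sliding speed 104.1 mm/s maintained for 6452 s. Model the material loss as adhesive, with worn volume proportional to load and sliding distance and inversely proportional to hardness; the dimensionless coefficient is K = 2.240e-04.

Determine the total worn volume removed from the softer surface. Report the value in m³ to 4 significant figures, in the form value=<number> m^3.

value=4.493e-09 m^3

All arithmetic runs at full precision. The intermediates are shown rounded; a lone final rounding: four significant digits.
Sliding speed v = 104.1 mm/s = 0.1041 m/s. Total distance L = v·t = 0.1041 m/s × 6452 s = 671.7 m.
Hardness H = 326.9 HV × 9.807 MPa/HV = 3206 MPa = 3.206e+09 Pa.
Working in SI base units: W = 95.75 N, H = 3.206e+09 Pa, K = 2.240e-04.
Archard volume V = K·W·L/H = 2.240e-04 · 95.75 · 671.7 / 3.206e+09 = 4.493e-09 m³.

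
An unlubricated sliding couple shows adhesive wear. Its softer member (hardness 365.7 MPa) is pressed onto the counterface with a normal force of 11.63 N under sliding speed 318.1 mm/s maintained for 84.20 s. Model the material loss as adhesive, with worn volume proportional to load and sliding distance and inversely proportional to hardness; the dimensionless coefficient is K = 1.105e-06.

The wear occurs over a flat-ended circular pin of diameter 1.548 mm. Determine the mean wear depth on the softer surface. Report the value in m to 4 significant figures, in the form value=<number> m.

Quoted intermediates are rounded; all working math holds exact precision, and one final rounding, at 4 significant digits.
Convert: Sliding speed v = 318.1 mm/s = 0.3181 m/s. Sliding distance L = v·t = 0.3181 m/s × 84.20 s = 26.78 m.
Convert: Hardness H = 365.7 MPa = 3.657e+08 Pa.
Convert: Pin diameter d = 1.548 mm = 0.001548 m. Contact area A = π·d²/4 = π·(0.001548 m)²/4 = 1.882e-06 m².
SI base units throughout: W = 11.63 N, H = 3.657e+08 Pa, K = 1.105e-06.
The Archard volume V = K·W·L/H = 1.105e-06 · 11.63 · 26.78 / 3.657e+08 = 9.412e-13 m³.
Depth h = V/A = 9.412e-13 / 1.882e-06 = 5.001e-07 m.

value=5.001e-07 m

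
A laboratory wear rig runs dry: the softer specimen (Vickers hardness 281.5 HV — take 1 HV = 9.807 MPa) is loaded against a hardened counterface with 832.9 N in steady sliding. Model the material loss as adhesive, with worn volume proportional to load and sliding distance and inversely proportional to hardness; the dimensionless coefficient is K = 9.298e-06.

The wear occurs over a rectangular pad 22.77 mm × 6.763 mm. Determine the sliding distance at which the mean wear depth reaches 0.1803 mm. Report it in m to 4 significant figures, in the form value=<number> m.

The intermediates are printed rounded, and all working math holds exact precision. Rounded just once to 4 significant digits.
Convert: Hardness H = 281.5 HV × 9.807 MPa/HV = 2761 MPa = 2.761e+09 Pa.
Convert: Pad sides 22.77 mm × 6.763 mm = 0.02277 m × 0.006763 m. Contact area A = 0.02277 m × 0.006763 m = 1.540e-04 m².
Convert: Depth limit h_lim = 0.1803 mm = 1.803e-04 m.
Restated in SI base units: W = 832.9 N, H = 2.761e+09 Pa, K = 9.298e-06.
At the depth limit, V_lim = h_lim·A = 1.803e-04 · 1.540e-04 = 2.777e-08 m³.
Sliding life L = V_lim·H/(K·W) = 2.777e-08 · 2.761e+09 / (9.298e-06 · 832.9) = 9898 m.

value=9898 m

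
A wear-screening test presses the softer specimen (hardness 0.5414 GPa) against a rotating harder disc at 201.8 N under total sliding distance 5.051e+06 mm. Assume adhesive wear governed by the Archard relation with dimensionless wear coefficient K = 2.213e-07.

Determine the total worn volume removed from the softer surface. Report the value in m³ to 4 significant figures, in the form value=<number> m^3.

Displayed values are rounded, and the computation maintains full precision; rounded once at the end, at four significant digits.
The distance L = 5.051e+06 mm = 5051 m.
Hardness H = 0.5414 GPa = 5.414e+08 Pa.
SI base units throughout: W = 201.8 N, H = 5.414e+08 Pa, K = 2.213e-07.
Volume removed: V = K·W·L/H = 2.213e-07 · 201.8 · 5051 / 5.414e+08 = 4.166e-10 m³.

value=4.166e-10 m^3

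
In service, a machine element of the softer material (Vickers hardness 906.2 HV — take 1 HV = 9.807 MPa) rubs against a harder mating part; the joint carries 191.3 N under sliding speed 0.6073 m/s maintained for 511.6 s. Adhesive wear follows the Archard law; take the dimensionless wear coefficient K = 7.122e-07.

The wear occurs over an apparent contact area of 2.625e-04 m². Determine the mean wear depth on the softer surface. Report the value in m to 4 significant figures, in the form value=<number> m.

value=1.815e-08 m

The algebra holds full precision; intermediates appear rounded, and a lone final rounding: 4 significant digits.
Distance covered L = v·t = 0.6073 m/s × 511.6 s = 310.7 m.
Hardness H = 906.2 HV × 9.807 MPa/HV = 8887 MPa = 8.887e+09 Pa.
Restated in SI base units: W = 191.3 N, H = 8.887e+09 Pa, K = 7.122e-07.
Archard volume V = K·W·L/H = 7.122e-07 · 191.3 · 310.7 / 8.887e+09 = 4.763e-12 m³.
Average depth h = V/A = 4.763e-12 / 2.625e-04 = 1.815e-08 m.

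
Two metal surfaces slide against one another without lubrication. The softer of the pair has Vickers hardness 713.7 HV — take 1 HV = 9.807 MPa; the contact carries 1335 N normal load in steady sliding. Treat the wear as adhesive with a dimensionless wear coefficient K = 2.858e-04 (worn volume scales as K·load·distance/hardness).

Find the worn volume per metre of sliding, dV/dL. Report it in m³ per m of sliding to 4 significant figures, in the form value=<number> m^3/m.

value=5.451e-11 m^3/m

Intermediate values are shown rounded. Every step holds full precision. Rounded just once, at 4 significant digits.
Convert: Hardness H = 713.7 HV × 9.807 MPa/HV = 6999 MPa = 6.999e+09 Pa.
In SI base units: W = 1335 N, H = 6.999e+09 Pa, K = 2.858e-04.
Sliding wear rate dV/dL = K·W/H — distance-free: 2.858e-04 · 1335 / 6.999e+09 = 5.451e-11 m³/m.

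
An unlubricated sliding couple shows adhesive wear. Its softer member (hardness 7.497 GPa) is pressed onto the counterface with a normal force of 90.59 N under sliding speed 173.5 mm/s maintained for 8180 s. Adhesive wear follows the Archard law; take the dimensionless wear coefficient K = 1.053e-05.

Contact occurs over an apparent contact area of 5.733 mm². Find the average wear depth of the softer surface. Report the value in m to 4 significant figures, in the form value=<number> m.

Intermediate values are displayed rounded. All arithmetic keeps full float precision; one last rounding to 4 significant digits.
Sliding speed v = 173.5 mm/s = 0.1735 m/s. Distance covered L = v·t = 0.1735 m/s × 8180 s = 1419 m.
Hardness H = 7.497 GPa = 7.497e+09 Pa.
Contact area A = 5.733 mm² = 5.733e-06 m².
In SI base units: W = 90.59 N, H = 7.497e+09 Pa, K = 1.053e-05.
Apply Archard: V = K·W·L/H = 1.053e-05 · 90.59 · 1419 / 7.497e+09 = 1.806e-10 m³.
Depth h = V/A = 1.806e-10 / 5.733e-06 = 3.150e-05 m.

value=3.150e-05 m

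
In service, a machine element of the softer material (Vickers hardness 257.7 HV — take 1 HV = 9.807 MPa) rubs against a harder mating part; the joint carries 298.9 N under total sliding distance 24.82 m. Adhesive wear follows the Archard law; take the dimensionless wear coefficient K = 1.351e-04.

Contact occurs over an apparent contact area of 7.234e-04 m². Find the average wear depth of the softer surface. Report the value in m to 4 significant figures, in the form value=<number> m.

Intermediate values appear rounded. Each operation runs at full float precision — a lone final rounding to 4 significant digits.
Hardness H = 257.7 HV × 9.807 MPa/HV = 2527 MPa = 2.527e+09 Pa.
In SI base units, W = 298.9 N, H = 2.527e+09 Pa, K = 1.351e-04.
The Archard volume V = K·W·L/H = 1.351e-04 · 298.9 · 24.82 / 2.527e+09 = 3.966e-10 m³.
Mean wear depth h = V/A = 3.966e-10 / 7.234e-04 = 5.482e-07 m.

value=5.482e-07 m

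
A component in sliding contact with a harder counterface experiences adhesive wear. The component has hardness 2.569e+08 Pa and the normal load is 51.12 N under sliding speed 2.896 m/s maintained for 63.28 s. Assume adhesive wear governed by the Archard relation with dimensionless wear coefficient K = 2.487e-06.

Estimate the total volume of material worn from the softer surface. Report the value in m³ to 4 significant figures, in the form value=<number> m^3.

The intermediates appear rounded; all arithmetic carries full precision, and a single final rounding to four significant figures.
Convert: Distance covered L = v·t = 2.896 m/s × 63.28 s = 183.3 m.
Restated in SI base units: W = 51.12 N, H = 2.569e+08 Pa, K = 2.487e-06.
Wear volume V = K·W·L/H = 2.487e-06 · 51.12 · 183.3 / 2.569e+08 = 9.069e-11 m³.

value=9.069e-11 m^3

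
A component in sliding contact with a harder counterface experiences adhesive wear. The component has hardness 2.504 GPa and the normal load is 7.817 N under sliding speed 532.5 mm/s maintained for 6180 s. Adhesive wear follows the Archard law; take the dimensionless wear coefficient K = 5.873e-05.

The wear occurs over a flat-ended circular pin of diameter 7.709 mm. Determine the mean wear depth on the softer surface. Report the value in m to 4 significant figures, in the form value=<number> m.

value=1.293e-05 m

Each operation holds full float precision. Intermediates are displayed rounded — a lone final rounding, at 4 significant figures.
Convert: Sliding speed v = 532.5 mm/s = 0.5325 m/s. Total distance L = v·t = 0.5325 m/s × 6180 s = 3291 m.
Convert: Hardness H = 2.504 GPa = 2.504e+09 Pa.
Convert: Pin diameter d = 7.709 mm = 0.007709 m. Contact area A = π·d²/4 = π·(0.007709 m)²/4 = 4.668e-05 m².
As SI base values: W = 7.817 N, H = 2.504e+09 Pa, K = 5.873e-05.
Archard relation: V = K·W·L/H = 5.873e-05 · 7.817 · 3291 / 2.504e+09 = 6.034e-10 m³.
Depth of wear h = V/A = 6.034e-10 / 4.668e-05 = 1.293e-05 m.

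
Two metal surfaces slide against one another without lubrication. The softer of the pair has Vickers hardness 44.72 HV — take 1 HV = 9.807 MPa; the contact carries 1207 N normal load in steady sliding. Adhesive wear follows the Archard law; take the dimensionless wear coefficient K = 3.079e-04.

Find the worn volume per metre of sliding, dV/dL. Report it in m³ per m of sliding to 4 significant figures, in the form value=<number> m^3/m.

value=8.474e-10 m^3/m

The computation keeps exact precision, and quoted intermediates are rounded, and one final rounding, at 4 significant digits.
Hardness H = 44.72 HV × 9.807 MPa/HV = 438.6 MPa = 4.386e+08 Pa.
As SI base values: W = 1207 N, H = 4.386e+08 Pa, K = 3.079e-04.
Rate of wear dV/dL = K·W/H (independent of L): 3.079e-04 · 1207 / 4.386e+08 = 8.474e-10 m³/m.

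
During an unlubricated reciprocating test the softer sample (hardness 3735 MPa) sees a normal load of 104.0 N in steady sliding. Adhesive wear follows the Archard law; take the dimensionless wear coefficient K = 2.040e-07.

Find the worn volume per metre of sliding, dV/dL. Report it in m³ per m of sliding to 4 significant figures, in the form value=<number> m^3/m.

Intermediates are shown rounded; every step holds exact precision — one final rounding: four significant digits.
Convert: Hardness H = 3735 MPa = 3.735e+09 Pa.
Expressed in SI base units: W = 104.0 N, H = 3.735e+09 Pa, K = 2.040e-07.
Sliding wear rate dV/dL = K·W/H, so: 2.040e-07 · 104.0 / 3.735e+09 = 5.680e-15 m³/m.

value=5.680e-15 m^3/m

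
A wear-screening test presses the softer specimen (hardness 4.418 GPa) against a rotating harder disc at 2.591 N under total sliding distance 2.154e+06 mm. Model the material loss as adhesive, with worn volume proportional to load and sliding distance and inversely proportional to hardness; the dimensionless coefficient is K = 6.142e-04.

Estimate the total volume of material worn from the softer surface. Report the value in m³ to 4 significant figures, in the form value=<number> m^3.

value=7.759e-10 m^3

Printed values are rounded, and every step carries full precision — a lone final rounding: four significant figures.
Convert: The distance L = 2.154e+06 mm = 2154 m.
Convert: Hardness H = 4.418 GPa = 4.418e+09 Pa.
SI base units throughout: W = 2.591 N, H = 4.418e+09 Pa, K = 6.142e-04.
Worn volume V = K·W·L/H = 6.142e-04 · 2.591 · 2154 / 4.418e+09 = 7.759e-10 m³.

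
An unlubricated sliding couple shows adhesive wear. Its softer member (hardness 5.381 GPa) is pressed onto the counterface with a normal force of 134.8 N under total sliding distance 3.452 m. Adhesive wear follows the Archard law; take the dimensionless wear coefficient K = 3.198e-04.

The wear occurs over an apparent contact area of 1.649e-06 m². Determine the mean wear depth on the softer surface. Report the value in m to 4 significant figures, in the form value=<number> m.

The algebra keeps full float precision, and the intermediates are displayed rounded. Rounded just once to four significant figures.
Convert: Hardness H = 5.381 GPa = 5.381e+09 Pa.
Expressed in SI base units: W = 134.8 N, H = 5.381e+09 Pa, K = 3.198e-04.
Wear volume V = K·W·L/H = 3.198e-04 · 134.8 · 3.452 / 5.381e+09 = 2.766e-11 m³.
Depth of wear h = V/A = 2.766e-11 / 1.649e-06 = 1.677e-05 m.

value=1.677e-05 m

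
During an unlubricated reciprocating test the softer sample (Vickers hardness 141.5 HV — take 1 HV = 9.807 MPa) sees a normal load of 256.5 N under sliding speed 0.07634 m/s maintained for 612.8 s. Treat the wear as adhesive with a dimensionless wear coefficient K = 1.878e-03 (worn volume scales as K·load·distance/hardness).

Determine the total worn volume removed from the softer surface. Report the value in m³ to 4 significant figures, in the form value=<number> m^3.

Intermediates appear rounded; every step keeps full precision — a lone final rounding, at four significant digits.
Path length L = v·t = 0.07634 m/s × 612.8 s = 46.78 m.
Hardness H = 141.5 HV × 9.807 MPa/HV = 1388 MPa = 1.388e+09 Pa.
As SI base values: W = 256.5 N, H = 1.388e+09 Pa, K = 1.878e-03.
By Archard's law, V = K·W·L/H = 1.878e-03 · 256.5 · 46.78 / 1.388e+09 = 1.624e-08 m³.

value=1.624e-08 m^3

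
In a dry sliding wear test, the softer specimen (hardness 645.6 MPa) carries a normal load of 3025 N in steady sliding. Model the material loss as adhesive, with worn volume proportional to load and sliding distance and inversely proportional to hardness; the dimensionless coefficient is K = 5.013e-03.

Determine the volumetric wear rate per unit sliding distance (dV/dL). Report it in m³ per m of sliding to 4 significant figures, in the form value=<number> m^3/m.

value=2.349e-08 m^3/m

The intermediates appear rounded, and each operation holds full float precision — one last rounding: four significant digits.
Hardness H = 645.6 MPa = 6.456e+08 Pa.
In SI base units, W = 3025 N, H = 6.456e+08 Pa, K = 5.013e-03.
The wear rate dV/dL = K·W/H (independent of L): 5.013e-03 · 3025 / 6.456e+08 = 2.349e-08 m³/m.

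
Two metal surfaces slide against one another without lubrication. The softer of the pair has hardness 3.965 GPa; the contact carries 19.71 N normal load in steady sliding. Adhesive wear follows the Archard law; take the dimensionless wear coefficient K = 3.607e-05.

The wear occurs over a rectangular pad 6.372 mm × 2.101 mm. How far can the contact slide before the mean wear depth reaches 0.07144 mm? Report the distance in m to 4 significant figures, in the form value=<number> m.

The algebra holds full float precision; intermediate values appear rounded — a single final rounding to 4 significant digits.
Convert: Hardness H = 3.965 GPa = 3.965e+09 Pa.
Convert: Pad sides 6.372 mm × 2.101 mm = 0.006372 m × 0.002101 m. Contact area A = 0.006372 m × 0.002101 m = 1.339e-05 m².
Convert: Depth limit h_lim = 0.07144 mm = 7.144e-05 m.
SI base units throughout: W = 19.71 N, H = 3.965e+09 Pa, K = 3.607e-05.
At the depth limit, V_lim = h_lim·A = 7.144e-05 · 1.339e-05 = 9.564e-10 m³.
Thus life L = V_lim·H/(K·W) = 9.564e-10 · 3.965e+09 / (3.607e-05 · 19.71) = 5334 m.

value=5334 m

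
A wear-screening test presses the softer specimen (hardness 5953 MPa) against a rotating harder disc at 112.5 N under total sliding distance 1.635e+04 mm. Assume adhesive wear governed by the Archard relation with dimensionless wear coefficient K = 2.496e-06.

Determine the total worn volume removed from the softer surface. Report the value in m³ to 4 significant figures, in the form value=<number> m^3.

Every step carries full precision, and intermediate values are printed rounded. Rounded once at the end: 4 significant figures.
Sliding distance L = 1.635e+04 mm = 16.35 m.
Hardness H = 5953 MPa = 5.953e+09 Pa.
Collected in SI base units: W = 112.5 N, H = 5.953e+09 Pa, K = 2.496e-06.
Archard relation: V = K·W·L/H = 2.496e-06 · 112.5 · 16.35 / 5.953e+09 = 7.712e-13 m³.

value=7.712e-13 m^3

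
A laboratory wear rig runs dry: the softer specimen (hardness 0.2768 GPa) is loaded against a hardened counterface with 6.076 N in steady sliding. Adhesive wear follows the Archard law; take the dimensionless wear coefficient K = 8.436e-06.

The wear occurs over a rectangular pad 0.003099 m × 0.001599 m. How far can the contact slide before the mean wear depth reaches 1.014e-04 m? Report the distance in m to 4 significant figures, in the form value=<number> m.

Every step carries full float precision — printed values are rounded — rounded once at the end to four significant digits.
Convert: Hardness H = 0.2768 GPa = 2.768e+08 Pa.
Convert: Contact area A = 0.003099 m × 0.001599 m = 4.955e-06 m².
SI base units throughout: W = 6.076 N, H = 2.768e+08 Pa, K = 8.436e-06.
Wearable volume V_lim = h_lim·A = 1.014e-04 · 4.955e-06 = 5.025e-10 m³.
Life L = V_lim·H/(K·W) = 5.025e-10 · 2.768e+08 / (8.436e-06 · 6.076) = 2713 m.

value=2713 m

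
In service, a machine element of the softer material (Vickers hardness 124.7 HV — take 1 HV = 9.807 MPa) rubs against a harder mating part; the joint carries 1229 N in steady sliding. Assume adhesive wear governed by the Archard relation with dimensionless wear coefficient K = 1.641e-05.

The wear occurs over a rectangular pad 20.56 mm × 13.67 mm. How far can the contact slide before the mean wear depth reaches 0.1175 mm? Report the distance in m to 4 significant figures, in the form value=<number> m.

value=2002 m

The algebra keeps exact precision; printed values are rounded; one final rounding, at 4 significant figures.
Convert: Hardness H = 124.7 HV × 9.807 MPa/HV = 1223 MPa = 1.223e+09 Pa.
Convert: Pad sides 20.56 mm × 13.67 mm = 0.02056 m × 0.01367 m. Contact area A = 0.02056 m × 0.01367 m = 2.811e-04 m².
Convert: Depth limit h_lim = 0.1175 mm = 1.175e-04 m.
As SI base values: W = 1229 N, H = 1.223e+09 Pa, K = 1.641e-05.
Permissible volume V_lim = h_lim·A = 1.175e-04 · 2.811e-04 = 3.302e-08 m³.
Sliding life L = V_lim·H/(K·W) = 3.302e-08 · 1.223e+09 / (1.641e-05 · 1229) = 2002 m.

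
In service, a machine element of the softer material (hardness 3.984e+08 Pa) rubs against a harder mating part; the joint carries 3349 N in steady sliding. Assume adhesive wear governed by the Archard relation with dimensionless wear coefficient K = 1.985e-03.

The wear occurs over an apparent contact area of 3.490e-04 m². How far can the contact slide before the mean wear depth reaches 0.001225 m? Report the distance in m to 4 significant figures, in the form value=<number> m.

value=25.62 m

Every step keeps exact precision, and intermediate values appear rounded. Rounded once at the end to 4 significant digits.
As SI base values: W = 3349 N, H = 3.984e+08 Pa, K = 1.985e-03.
Permissible volume V_lim = h_lim·A = 0.001225 · 3.490e-04 = 4.275e-07 m³.
Life L = V_lim·H/(K·W) = 4.275e-07 · 3.984e+08 / (1.985e-03 · 3349) = 25.62 m.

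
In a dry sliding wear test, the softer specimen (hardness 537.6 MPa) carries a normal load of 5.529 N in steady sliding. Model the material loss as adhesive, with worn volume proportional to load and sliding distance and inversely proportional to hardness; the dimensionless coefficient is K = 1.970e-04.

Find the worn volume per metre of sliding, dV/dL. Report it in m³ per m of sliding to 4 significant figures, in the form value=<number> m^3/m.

All working math holds exact precision, and intermediate values are shown rounded, and one final rounding, at 4 significant figures.
Convert: Hardness H = 537.6 MPa = 5.376e+08 Pa.
In SI base units: W = 5.529 N, H = 5.376e+08 Pa, K = 1.970e-04.
The wear rate dV/dL = K·W/H (no L dependence): 1.970e-04 · 5.529 / 5.376e+08 = 2.026e-12 m³/m.

value=2.026e-12 m^3/m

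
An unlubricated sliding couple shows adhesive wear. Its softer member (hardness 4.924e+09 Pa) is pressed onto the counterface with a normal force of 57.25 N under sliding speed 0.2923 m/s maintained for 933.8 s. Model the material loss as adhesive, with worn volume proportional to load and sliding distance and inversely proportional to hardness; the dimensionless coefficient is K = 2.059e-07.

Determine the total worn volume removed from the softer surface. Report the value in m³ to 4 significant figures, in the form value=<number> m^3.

All arithmetic carries full float precision — quoted intermediates are rounded; rounded once at the end to four significant digits.
Convert: Path length L = v·t = 0.2923 m/s × 933.8 s = 272.9 m.
SI base units throughout: W = 57.25 N, H = 4.924e+09 Pa, K = 2.059e-07.
Wear volume V = K·W·L/H = 2.059e-07 · 57.25 · 272.9 / 4.924e+09 = 6.534e-13 m³.

value=6.534e-13 m^3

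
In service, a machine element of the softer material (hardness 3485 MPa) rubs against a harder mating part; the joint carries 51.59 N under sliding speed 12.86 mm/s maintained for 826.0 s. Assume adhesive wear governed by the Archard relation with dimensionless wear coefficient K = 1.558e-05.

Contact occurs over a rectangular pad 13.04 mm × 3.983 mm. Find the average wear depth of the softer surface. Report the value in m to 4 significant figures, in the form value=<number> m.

Intermediates appear rounded. The algebra maintains exact precision; rounded once at the end, at 4 significant digits.
Convert: Sliding speed v = 12.86 mm/s = 0.01286 m/s. The distance L = v·t = 0.01286 m/s × 826.0 s = 10.62 m.
Convert: Hardness H = 3485 MPa = 3.485e+09 Pa.
Convert: Pad sides 13.04 mm × 3.983 mm = 0.01304 m × 0.003983 m. Contact area A = 0.01304 m × 0.003983 m = 5.194e-05 m².
Restated in SI base units: W = 51.59 N, H = 3.485e+09 Pa, K = 1.558e-05.
By Archard's law, V = K·W·L/H = 1.558e-05 · 51.59 · 10.62 / 3.485e+09 = 2.450e-12 m³.
Average depth h = V/A = 2.450e-12 / 5.194e-05 = 4.717e-08 m.

value=4.717e-08 m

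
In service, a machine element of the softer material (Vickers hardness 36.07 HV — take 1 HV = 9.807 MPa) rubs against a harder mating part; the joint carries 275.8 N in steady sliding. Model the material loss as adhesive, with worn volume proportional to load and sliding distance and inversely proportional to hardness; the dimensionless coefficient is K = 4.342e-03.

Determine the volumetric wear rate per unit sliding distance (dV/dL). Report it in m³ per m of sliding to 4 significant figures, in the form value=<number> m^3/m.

All working math holds exact precision. Intermediate values are displayed rounded, and one last rounding, at 4 significant digits.
Hardness H = 36.07 HV × 9.807 MPa/HV = 353.7 MPa = 3.537e+08 Pa.
Collected in SI base units: W = 275.8 N, H = 3.537e+08 Pa, K = 4.342e-03.
The wear rate dV/dL = K·W/H (no L dependence): 4.342e-03 · 275.8 / 3.537e+08 = 3.385e-09 m³/m.

value=3.385e-09 m^3/m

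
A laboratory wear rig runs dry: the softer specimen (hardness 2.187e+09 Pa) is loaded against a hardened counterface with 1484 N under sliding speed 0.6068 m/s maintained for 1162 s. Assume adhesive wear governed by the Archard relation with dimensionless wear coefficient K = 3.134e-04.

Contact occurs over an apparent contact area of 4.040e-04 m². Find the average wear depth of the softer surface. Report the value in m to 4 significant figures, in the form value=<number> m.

Every step maintains full float precision — intermediate values appear rounded — rounded just once, at four significant digits.
Distance L = v·t = 0.6068 m/s × 1162 s = 705.1 m.
Restated in SI base units: W = 1484 N, H = 2.187e+09 Pa, K = 3.134e-04.
Archard volume V = K·W·L/H = 3.134e-04 · 1484 · 705.1 / 2.187e+09 = 1.499e-07 m³.
Mean depth h = V/A = 1.499e-07 / 4.040e-04 = 3.712e-04 m.

value=3.712e-04 m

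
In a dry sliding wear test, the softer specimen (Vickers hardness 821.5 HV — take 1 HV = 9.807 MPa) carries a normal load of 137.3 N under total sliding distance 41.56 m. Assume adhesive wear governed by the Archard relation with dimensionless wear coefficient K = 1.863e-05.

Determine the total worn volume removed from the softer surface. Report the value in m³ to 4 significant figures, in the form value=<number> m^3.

Every step holds exact precision. The intermediates are displayed rounded; a single final rounding: 4 significant digits.
Convert: Hardness H = 821.5 HV × 9.807 MPa/HV = 8056 MPa = 8.056e+09 Pa.
In SI base units, W = 137.3 N, H = 8.056e+09 Pa, K = 1.863e-05.
The Archard volume V = K·W·L/H = 1.863e-05 · 137.3 · 41.56 / 8.056e+09 = 1.320e-11 m³.

value=1.320e-11 m^3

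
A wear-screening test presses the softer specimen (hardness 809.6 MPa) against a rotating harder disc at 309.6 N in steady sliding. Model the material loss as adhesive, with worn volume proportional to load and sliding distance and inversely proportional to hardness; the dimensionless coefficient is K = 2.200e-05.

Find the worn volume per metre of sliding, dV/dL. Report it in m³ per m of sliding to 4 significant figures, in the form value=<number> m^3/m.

Printed values are rounded, and the algebra carries full float precision; one last rounding to 4 significant figures.
Convert: Hardness H = 809.6 MPa = 8.096e+08 Pa.
Working in SI base units: W = 309.6 N, H = 8.096e+08 Pa, K = 2.200e-05.
Volumetric rate dV/dL = K·W/H (independent of L): 2.200e-05 · 309.6 / 8.096e+08 = 8.413e-12 m³/m.

value=8.413e-12 m^3/m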